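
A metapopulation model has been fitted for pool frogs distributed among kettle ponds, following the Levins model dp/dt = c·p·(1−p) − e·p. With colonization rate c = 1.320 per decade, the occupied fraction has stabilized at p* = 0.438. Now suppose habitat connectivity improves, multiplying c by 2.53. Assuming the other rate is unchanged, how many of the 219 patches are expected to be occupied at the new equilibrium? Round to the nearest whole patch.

Balance c(1−p*) = e gives e = 1.320×(1 − 0.43800) = 0.74184.
New p* = 1 − e/c = 1 − 0.74184/3.33960 = 0.77787.
Expected occupied = 219 × 0.77787 = 170.35 ≈ 170.

170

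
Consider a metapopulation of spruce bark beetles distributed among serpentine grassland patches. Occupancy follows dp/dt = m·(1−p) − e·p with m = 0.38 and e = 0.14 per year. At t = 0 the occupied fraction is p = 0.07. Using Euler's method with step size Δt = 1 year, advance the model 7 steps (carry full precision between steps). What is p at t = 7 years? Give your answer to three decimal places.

Update rule: p ← p + [m·(1−p) − e·p]·Δt with Δt = 1.
step 1: Δp = +0.34360, p = 0.41360
step 2: Δp = +0.16493, p = 0.57853
step 3: Δp = +0.07917, p = 0.65769
step 4: Δp = +0.03800, p = 0.69569
step 5: Δp = +0.01824, p = 0.71393
step 6: Δp = +0.00876, p = 0.72269
step 7: Δp = +0.00420, p = 0.72689

0.727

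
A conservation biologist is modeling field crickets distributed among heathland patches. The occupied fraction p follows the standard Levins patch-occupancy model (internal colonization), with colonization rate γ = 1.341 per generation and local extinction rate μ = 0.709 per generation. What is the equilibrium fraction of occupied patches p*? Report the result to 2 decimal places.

Setting dp/dt = 0 and dividing through by p* gives γ·(1−p*) = μ.
So p* = 1 − μ/γ = 1 − 0.709/1.341 = 1 − 0.5287 = 0.4713.

0.47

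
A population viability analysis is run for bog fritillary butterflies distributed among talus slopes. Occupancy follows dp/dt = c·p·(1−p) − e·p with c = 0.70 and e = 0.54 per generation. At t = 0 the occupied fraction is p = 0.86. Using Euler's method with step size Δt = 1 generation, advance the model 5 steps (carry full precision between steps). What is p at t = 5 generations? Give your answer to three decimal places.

Update rule: p ← p + [c·p·(1−p) − e·p]·Δt with Δt = 1.
p: 0.86000 → 0.47988  (Δp = -0.38012)
p: 0.47988 → 0.39546  (Δp = -0.08442)
p: 0.39546 → 0.34926  (Δp = -0.04620)
p: 0.34926 → 0.31976  (Δp = -0.02951)
p: 0.31976 → 0.29935  (Δp = -0.02041)

0.299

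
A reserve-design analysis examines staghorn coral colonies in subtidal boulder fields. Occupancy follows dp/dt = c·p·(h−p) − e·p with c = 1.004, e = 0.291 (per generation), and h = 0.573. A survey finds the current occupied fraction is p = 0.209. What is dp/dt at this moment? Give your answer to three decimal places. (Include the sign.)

0.016

Colonization term: c·p·(h−p) = 1.004×0.209×0.3640 = 0.07638.
Extinction term: e·p = 0.06082.
dp/dt = 0.07638 − 0.06082 = 0.01556.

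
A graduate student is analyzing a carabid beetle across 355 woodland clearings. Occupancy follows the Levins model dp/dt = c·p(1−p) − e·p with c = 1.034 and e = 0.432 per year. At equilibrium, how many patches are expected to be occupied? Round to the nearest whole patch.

p* = 1 − e/c = 1 − 0.432/1.034 = 0.5822.
Expected occupied patches = N × p* = 355 × 0.5822 = 206.68 ≈ 207.

207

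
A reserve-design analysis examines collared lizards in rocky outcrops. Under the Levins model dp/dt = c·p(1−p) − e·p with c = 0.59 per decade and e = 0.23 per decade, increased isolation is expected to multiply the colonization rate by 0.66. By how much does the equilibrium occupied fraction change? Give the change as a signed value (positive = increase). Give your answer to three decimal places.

-0.201

Before: p* = 1 − 0.23/0.59 = 0.6102.
After the change, c = 0.3894, e = 0.23, so p* = 1 − 0.23/0.3894 = 0.4093.
Δp* = 0.4093 − 0.6102 = -0.2008.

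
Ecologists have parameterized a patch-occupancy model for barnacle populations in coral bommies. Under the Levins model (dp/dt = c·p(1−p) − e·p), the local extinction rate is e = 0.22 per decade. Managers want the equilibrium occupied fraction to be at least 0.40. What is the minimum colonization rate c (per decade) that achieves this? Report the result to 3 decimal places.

p* = 1 − e/c ≥ 0.40 requires e/c ≤ 0.6000, i.e. c ≥ e/0.6000.
c_min = 0.22/0.6000 = 0.3667.

0.367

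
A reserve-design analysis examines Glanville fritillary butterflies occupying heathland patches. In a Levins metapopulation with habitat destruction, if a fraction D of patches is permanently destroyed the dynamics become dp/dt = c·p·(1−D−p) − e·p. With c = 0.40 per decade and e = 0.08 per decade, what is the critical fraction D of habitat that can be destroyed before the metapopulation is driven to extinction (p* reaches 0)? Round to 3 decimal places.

The nontrivial equilibrium is p* = (1−D) − e/c; extinction occurs when this hits zero.
So D_crit = 1 − e/c = 1 − 0.08/0.40 = 1 − 0.2000 = 0.8000.
This equals the undisturbed p*, a classic result of Lande's extension.

0.800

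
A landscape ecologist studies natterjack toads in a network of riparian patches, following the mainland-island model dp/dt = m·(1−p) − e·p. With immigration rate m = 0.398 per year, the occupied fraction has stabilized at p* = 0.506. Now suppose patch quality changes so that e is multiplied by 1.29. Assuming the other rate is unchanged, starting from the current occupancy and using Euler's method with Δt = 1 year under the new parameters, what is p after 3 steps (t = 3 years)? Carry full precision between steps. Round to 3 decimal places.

Balance m(1−p*) = e·p* gives e = m(1−p*)/p* = 0.398×0.49400/0.50600 = 0.38856.
Starting from p₀ = 0.50600; update p ← p + (dp/dt)·Δt with the new parameters.
t = 1: p = 0.50600 + (-0.05702) = 0.44898
t = 2: p = 0.44898 + (-0.00574) = 0.44324
t = 3: p = 0.44324 + (-0.00058) = 0.44266

0.443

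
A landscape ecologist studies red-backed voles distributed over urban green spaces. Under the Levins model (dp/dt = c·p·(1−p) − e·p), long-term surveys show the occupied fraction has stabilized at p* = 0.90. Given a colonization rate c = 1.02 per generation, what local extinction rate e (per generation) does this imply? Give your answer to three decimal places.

At equilibrium c(1−p*) = e.
e = 1.02 × (1 − 0.90) = 1.02 × 0.1000 = 0.1020.

0.102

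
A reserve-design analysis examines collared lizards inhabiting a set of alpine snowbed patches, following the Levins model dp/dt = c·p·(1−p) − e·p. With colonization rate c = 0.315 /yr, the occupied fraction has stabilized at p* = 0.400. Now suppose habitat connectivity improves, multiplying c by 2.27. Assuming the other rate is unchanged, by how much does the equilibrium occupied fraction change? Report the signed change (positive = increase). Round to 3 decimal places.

0.336

Balance c(1−p*) = e gives e = 0.315×(1 − 0.40000) = 0.18900.
New p* = 1 − e/c = 1 − 0.18900/0.71505 = 0.73568.
Δp* = 0.73568 − 0.40000 = +0.33568.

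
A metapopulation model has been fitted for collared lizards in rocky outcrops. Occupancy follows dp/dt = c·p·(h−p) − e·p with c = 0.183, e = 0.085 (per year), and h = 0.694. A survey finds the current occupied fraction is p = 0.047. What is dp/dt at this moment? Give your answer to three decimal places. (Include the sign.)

0.002

Colonization term: c·p·(h−p) = 0.183×0.047×0.6470 = 0.00556.
Extinction term: e·p = 0.00400.
dp/dt = 0.00556 − 0.00400 = 0.00157.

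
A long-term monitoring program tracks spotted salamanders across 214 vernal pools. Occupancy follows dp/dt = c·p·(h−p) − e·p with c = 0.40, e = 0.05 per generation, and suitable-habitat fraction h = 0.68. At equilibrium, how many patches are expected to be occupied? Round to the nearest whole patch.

p* = h − e/c = 0.68 − 0.1250 = 0.5550.
Expected occupied patches = N × p* = 214 × 0.5550 = 118.77 ≈ 119.

119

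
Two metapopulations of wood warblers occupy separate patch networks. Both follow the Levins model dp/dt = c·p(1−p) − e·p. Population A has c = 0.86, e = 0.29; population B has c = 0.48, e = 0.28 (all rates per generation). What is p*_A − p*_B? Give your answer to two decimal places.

A: p*_A = 1 − 0.29/0.86 = 0.6628.
B: p*_B = 1 − 0.28/0.48 = 0.4167.
p*_A − p*_B = 0.6628 − 0.4167 = 0.2461.

0.25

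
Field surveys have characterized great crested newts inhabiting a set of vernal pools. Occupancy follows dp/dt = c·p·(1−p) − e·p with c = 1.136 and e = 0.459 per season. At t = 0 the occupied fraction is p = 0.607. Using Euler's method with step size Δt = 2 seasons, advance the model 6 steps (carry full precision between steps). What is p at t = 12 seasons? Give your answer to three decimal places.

0.596

Update rule: p ← p + [c·p·(1−p) − e·p]·Δt with Δt = 2.
  1  |  dp/dt·Δt = -0.015238  |  p_1 = 0.591762
  2  |  dp/dt·Δt = +0.005632  |  p_2 = 0.597394
  3  |  dp/dt·Δt = -0.001959  |  p_3 = 0.595435
  4  |  dp/dt·Δt = +0.000697  |  p_4 = 0.596133
  5  |  dp/dt·Δt = -0.000246  |  p_5 = 0.595886
  6  |  dp/dt·Δt = +0.000087  |  p_6 = 0.595974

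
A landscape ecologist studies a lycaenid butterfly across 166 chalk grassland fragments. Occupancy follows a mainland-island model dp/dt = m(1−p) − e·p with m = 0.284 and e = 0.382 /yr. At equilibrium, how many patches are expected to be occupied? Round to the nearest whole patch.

71

p* = m/(m+e) = 0.284/0.6660 = 0.4264.
Expected occupied patches = N × p* = 166 × 0.4264 = 70.79 ≈ 71.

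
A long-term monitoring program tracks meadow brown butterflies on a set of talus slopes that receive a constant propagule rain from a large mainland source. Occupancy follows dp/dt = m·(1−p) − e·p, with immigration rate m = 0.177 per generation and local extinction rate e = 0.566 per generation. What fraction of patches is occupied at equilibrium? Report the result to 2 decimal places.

0.24

At equilibrium the propagule rain into empty patches balances local extinction: m(1−p*) = e·p*.
p* = m/(m+e) = 0.177/(0.177+0.566) = 0.177/0.7430 = 0.2382.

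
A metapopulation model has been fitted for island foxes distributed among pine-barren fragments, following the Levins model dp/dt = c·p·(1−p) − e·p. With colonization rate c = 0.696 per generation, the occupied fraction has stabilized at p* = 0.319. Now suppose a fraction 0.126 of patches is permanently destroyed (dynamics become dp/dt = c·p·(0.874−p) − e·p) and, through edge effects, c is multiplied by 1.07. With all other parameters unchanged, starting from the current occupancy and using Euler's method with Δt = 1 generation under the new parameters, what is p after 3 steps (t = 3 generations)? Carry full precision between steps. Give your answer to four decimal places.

Balance c(1−p*) = e gives e = 0.696×(1 − 0.31900) = 0.47398.
Starting from p₀ = 0.31900; update p ← p + (dp/dt)·Δt with the new parameters.
  1  |  dp/dt·Δt = -0.019349  |  p_1 = 0.299651
  2  |  dp/dt·Δt = -0.013858  |  p_2 = 0.285793
  3  |  dp/dt·Δt = -0.010267  |  p_3 = 0.275525

0.2755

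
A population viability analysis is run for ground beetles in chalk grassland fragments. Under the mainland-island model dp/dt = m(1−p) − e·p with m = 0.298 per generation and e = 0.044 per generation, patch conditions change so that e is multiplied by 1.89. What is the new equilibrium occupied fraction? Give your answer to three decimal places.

Before: p* = 0.298/(0.298+0.044) = 0.8713.
After: m = 0.298, e = 0.08316; p* = 0.298/0.3812 = 0.7818.

0.782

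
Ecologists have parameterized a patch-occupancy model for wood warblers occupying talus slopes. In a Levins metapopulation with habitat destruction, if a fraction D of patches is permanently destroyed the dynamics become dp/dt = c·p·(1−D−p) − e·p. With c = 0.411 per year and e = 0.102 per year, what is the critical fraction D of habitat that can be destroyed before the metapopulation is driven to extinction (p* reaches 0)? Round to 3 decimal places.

0.752

The nontrivial equilibrium is p* = (1−D) − e/c; extinction occurs when this hits zero.
So D_crit = 1 − e/c = 1 − 0.102/0.411 = 1 − 0.2482 = 0.7518.
This equals the undisturbed p*, a classic result of Lande's extension.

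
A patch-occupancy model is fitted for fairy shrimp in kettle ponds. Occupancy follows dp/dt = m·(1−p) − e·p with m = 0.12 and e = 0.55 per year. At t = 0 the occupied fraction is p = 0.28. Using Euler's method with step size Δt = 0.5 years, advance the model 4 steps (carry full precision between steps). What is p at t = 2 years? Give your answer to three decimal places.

0.199

Update rule: p ← p + [m·(1−p) − e·p]·Δt with Δt = 0.5.
  1  |  dp/dt·Δt = -0.033800  |  p_1 = 0.246200
  2  |  dp/dt·Δt = -0.022477  |  p_2 = 0.223723
  3  |  dp/dt·Δt = -0.014947  |  p_3 = 0.208776
  4  |  dp/dt·Δt = -0.009940  |  p_4 = 0.198836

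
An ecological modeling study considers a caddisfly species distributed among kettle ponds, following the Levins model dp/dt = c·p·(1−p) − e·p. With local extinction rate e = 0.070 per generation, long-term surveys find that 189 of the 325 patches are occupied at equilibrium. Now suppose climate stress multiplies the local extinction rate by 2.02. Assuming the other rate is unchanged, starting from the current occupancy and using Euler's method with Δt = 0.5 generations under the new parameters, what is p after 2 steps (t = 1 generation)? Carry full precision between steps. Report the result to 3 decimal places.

Observed p* = 189/325 = 0.58154.
Balance c(1−p*) = e gives c = e/(1 − 0.58154) = 0.070/0.41846 = 0.16728.
Starting from p₀ = 0.58154; update p ← p + (dp/dt)·Δt with the new parameters.
t = 0.5: p = 0.58154 + (-0.02076) = 0.56078
t = 1: p = 0.56078 + (-0.01905) = 0.54173

0.542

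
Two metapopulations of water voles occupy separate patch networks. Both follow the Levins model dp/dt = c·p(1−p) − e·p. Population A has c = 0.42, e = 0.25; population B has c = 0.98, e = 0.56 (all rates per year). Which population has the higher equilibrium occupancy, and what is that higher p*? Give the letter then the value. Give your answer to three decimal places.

A: p*_A = 1 − 0.25/0.42 = 0.4048.
B: p*_B = 1 − 0.56/0.98 = 0.4286.
B is higher at 0.4286.

B, 0.429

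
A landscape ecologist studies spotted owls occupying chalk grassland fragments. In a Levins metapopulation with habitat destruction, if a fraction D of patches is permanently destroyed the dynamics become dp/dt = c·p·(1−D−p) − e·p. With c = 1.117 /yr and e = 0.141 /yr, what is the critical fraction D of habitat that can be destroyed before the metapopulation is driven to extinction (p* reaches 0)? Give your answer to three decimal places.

The nontrivial equilibrium is p* = (1−D) − e/c; extinction occurs when this hits zero.
So D_crit = 1 − e/c = 1 − 0.141/1.117 = 1 − 0.1262 = 0.8738.
Note this equals the original equilibrium occupancy — the Levins extinction-debt result.

0.874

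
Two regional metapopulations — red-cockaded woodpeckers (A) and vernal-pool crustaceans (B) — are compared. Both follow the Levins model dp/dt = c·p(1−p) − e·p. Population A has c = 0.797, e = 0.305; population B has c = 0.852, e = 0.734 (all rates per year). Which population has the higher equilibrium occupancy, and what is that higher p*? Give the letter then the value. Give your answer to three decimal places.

A, 0.617

A: p*_A = 1 − 0.305/0.797 = 0.6173.
B: p*_B = 1 − 0.734/0.852 = 0.1385.
A is higher at 0.6173.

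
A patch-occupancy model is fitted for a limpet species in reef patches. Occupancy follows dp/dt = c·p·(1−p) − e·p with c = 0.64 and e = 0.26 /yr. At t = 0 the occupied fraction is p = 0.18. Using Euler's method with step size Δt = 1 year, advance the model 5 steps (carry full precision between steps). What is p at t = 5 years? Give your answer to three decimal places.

0.443

Update rule: p ← p + [c·p·(1−p) − e·p]·Δt with Δt = 1.
  1  |  dp/dt·Δt = +0.047664  |  p_1 = 0.227664
  2  |  dp/dt·Δt = +0.053341  |  p_2 = 0.281005
  3  |  dp/dt·Δt = +0.056245  |  p_3 = 0.337250
  4  |  dp/dt·Δt = +0.055363  |  p_4 = 0.392613
  5  |  dp/dt·Δt = +0.050540  |  p_5 = 0.443153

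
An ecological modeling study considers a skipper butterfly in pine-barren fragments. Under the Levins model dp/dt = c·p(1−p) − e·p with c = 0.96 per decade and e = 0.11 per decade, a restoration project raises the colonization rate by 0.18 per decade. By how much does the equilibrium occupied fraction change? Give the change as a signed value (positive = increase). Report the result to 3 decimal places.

0.018

Before: p* = 1 − 0.11/0.96 = 0.8854.
After the change, c = 1.14, e = 0.11, so p* = 1 − 0.11/1.14 = 0.9035.
Δp* = 0.9035 − 0.8854 = +0.0181.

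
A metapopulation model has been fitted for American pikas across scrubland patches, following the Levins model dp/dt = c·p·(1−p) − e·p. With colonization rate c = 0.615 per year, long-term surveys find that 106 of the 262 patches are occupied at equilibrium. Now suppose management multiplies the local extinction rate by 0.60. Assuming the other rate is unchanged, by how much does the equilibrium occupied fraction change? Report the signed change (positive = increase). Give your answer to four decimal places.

0.2382

Observed p* = 106/262 = 0.40458.
Balance c(1−p*) = e gives e = 0.615×(1 − 0.40458) = 0.36618.
New p* = 1 − e/c = 1 − 0.21971/0.61500 = 0.64275.
Δp* = 0.64275 − 0.40458 = +0.23817.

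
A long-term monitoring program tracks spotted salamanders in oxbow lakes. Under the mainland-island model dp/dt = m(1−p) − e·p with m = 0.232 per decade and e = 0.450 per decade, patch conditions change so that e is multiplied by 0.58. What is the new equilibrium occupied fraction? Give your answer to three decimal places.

0.471

Before: p* = 0.232/(0.232+0.450) = 0.3402.
After: m = 0.232, e = 0.261; p* = 0.232/0.4930 = 0.4706.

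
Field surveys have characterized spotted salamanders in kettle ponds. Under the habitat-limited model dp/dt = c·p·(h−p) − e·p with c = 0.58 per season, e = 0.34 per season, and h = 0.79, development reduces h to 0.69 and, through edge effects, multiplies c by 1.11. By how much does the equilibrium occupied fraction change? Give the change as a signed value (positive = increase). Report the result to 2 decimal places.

Before: p* = h − e/c = 0.79 − 0.34/0.58 = 0.79 − 0.5862 = 0.2038.
After: c = 0.6438, e = 0.34, h = 0.69; p* = 0.69 − 0.34/0.6438 = 0.1619.
Δp* = 0.1619 − 0.2038 = -0.0419.

-0.04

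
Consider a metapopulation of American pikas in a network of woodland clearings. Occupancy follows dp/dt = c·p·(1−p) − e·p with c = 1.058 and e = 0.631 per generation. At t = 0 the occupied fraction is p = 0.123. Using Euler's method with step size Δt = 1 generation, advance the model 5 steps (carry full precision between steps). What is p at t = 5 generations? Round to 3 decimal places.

Update rule: p ← p + [c·p·(1−p) − e·p]·Δt with Δt = 1.
p: 0.12300 → 0.15951  (Δp = +0.03651)
p: 0.15951 → 0.20071  (Δp = +0.04119)
p: 0.20071 → 0.24379  (Δp = +0.04308)
p: 0.24379 → 0.28501  (Δp = +0.04122)
p: 0.28501 → 0.32076  (Δp = +0.03576)

0.321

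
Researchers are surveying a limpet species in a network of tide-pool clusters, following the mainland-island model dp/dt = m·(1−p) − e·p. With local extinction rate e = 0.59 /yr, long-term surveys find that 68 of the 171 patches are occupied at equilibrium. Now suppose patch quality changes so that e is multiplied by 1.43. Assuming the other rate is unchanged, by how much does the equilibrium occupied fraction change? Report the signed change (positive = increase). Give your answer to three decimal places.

-0.082

Observed p* = 68/171 = 0.39766.
Balance m(1−p*) = e·p* gives m = e·p*/(1−p*) = 0.59×0.39766/0.60234 = 0.38951.
New p* = m/(m+e) = 0.38951/(0.38951+0.84370) = 0.31585.
Δp* = 0.31585 − 0.39766 = -0.08181.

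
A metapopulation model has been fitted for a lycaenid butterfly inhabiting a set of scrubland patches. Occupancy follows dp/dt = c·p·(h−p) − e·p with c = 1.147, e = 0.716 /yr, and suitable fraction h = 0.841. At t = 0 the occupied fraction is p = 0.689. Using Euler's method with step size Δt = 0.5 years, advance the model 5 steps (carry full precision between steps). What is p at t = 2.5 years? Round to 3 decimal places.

0.315

Update rule: p ← p + [c·p·(h−p) − e·p]·Δt with Δt = 0.5.
step 1: Δp = -0.18660, p = 0.50240
step 2: Δp = -0.08230, p = 0.42010
step 3: Δp = -0.04899, p = 0.37111
step 4: Δp = -0.03285, p = 0.33826
step 5: Δp = -0.02357, p = 0.31469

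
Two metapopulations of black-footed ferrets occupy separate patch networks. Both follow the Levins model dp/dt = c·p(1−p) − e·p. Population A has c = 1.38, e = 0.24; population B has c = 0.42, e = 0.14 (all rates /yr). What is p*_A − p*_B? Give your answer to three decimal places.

0.159

A: p*_A = 1 − 0.24/1.38 = 0.8261.
B: p*_B = 1 − 0.14/0.42 = 0.6667.
p*_A − p*_B = 0.8261 − 0.6667 = 0.1594.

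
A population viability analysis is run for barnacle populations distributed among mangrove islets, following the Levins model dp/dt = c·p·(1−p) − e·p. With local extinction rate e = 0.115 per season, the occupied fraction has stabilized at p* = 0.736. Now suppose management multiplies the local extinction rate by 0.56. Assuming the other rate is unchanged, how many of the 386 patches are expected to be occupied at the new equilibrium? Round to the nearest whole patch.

329

Balance c(1−p*) = e gives c = e/(1 − 0.73600) = 0.115/0.26400 = 0.43561.
New p* = 1 − e/c = 1 − 0.06440/0.43561 = 0.85216.
Expected occupied = 386 × 0.85216 = 328.93 ≈ 329.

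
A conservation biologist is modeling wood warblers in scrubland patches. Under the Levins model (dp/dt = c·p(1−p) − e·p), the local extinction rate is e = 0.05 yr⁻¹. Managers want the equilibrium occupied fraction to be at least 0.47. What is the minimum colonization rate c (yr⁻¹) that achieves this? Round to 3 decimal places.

0.094

p* = 1 − e/c ≥ 0.47 requires e/c ≤ 0.5300, i.e. c ≥ e/0.5300.
c_min = 0.05/0.5300 = 0.0943.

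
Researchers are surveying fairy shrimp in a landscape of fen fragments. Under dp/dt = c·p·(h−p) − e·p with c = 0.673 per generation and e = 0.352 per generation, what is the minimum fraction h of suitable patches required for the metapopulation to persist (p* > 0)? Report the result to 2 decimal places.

p* = h − e/c is positive only when h > e/c.
h_min = e/c = 0.352/0.673 = 0.5230.

0.52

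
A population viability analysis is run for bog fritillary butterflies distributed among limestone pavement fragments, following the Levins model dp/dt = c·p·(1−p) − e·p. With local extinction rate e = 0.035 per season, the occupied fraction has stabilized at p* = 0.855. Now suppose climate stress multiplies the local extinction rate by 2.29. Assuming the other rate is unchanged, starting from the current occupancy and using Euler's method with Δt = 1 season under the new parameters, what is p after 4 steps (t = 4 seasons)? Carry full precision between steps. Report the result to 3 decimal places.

0.747

Balance c(1−p*) = e gives c = e/(1 − 0.85500) = 0.035/0.14500 = 0.24138.
Starting from p₀ = 0.85500; update p ← p + (dp/dt)·Δt with the new parameters.
  1  |  dp/dt·Δt = -0.038603  |  p_1 = 0.816397
  2  |  dp/dt·Δt = -0.029253  |  p_2 = 0.787144
  3  |  dp/dt·Δt = -0.022647  |  p_3 = 0.764497
  4  |  dp/dt·Δt = -0.017816  |  p_4 = 0.746681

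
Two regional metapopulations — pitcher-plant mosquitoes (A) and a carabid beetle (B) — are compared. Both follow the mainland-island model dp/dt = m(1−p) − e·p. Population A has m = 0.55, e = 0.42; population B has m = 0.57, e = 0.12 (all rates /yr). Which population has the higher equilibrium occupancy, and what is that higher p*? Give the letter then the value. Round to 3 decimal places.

B, 0.826

A: p*_A = m/(m+e) = 0.55/0.9700 = 0.5670.
B: p*_B = 0.57/0.6900 = 0.8261.
B is higher at 0.8261.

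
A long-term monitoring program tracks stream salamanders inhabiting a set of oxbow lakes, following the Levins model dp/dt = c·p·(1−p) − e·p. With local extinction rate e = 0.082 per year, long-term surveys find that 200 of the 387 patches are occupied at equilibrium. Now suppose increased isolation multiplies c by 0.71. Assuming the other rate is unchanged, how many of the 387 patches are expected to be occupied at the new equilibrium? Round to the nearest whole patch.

124

Observed p* = 200/387 = 0.51680.
Balance c(1−p*) = e gives c = e/(1 − 0.51680) = 0.082/0.48320 = 0.16970.
New p* = 1 − e/c = 1 − 0.08200/0.12049 = 0.31945.
Expected occupied = 387 × 0.31945 = 123.63 ≈ 124.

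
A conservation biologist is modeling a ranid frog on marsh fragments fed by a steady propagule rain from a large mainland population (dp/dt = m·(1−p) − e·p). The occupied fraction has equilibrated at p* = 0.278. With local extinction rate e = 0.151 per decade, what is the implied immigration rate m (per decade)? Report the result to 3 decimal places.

0.058

At equilibrium m(1−p*) = e·p*, so m = e·p*/(1−p*).
m = 0.151 × 0.278 / 0.7220 = 0.0420/0.7220 = 0.0581.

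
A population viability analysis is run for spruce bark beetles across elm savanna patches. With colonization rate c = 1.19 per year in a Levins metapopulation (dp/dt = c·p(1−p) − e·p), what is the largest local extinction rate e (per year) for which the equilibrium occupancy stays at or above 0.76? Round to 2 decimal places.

1 − e/c ≥ 0.76 ⇒ e ≤ c(1 − 0.76) = 1.19 × 0.2400.
e_max = 0.2856.

0.29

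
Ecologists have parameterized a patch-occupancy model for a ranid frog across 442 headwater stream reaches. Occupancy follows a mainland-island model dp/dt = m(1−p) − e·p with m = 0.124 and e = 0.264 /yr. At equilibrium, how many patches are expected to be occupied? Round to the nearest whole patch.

141

p* = m/(m+e) = 0.124/0.3880 = 0.3196.
Expected occupied patches = N × p* = 442 × 0.3196 = 141.26 ≈ 141.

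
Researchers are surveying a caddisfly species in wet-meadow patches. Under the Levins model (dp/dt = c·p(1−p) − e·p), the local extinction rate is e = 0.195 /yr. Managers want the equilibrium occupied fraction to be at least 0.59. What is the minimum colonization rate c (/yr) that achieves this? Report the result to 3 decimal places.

p* = 1 − e/c ≥ 0.59 requires e/c ≤ 0.4100, i.e. c ≥ e/0.4100.
c_min = 0.195/0.4100 = 0.4756.

0.476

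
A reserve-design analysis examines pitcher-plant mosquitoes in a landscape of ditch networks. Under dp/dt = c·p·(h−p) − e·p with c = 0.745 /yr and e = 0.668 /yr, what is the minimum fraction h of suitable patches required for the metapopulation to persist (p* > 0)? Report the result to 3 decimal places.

0.897

p* = h − e/c is positive only when h > e/c.
h_min = e/c = 0.668/0.745 = 0.8966.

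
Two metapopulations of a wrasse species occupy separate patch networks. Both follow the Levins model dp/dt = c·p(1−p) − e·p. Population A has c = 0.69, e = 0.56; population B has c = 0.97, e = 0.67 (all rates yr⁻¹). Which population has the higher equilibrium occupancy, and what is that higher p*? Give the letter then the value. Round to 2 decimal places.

A: p*_A = 1 − 0.56/0.69 = 0.1884.
B: p*_B = 1 − 0.67/0.97 = 0.3093.
B is higher at 0.3093.

B, 0.31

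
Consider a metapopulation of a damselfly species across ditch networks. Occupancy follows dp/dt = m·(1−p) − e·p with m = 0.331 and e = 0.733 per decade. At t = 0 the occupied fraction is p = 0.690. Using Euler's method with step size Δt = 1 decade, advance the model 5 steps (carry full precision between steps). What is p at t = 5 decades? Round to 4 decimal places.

Update rule: p ← p + [m·(1−p) − e·p]·Δt with Δt = 1.
t = 1: p = 0.69000 + (-0.40316) = 0.28684
t = 2: p = 0.28684 + (+0.02580) = 0.31264
t = 3: p = 0.31264 + (-0.00165) = 0.31099
t = 4: p = 0.31099 + (+0.00011) = 0.31110
t = 5: p = 0.31110 + (-0.00001) = 0.31109

0.3111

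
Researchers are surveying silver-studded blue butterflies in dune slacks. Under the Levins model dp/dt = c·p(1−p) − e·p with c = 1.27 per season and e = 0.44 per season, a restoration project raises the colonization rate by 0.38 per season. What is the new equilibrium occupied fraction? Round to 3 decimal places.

0.733

Before: p* = 1 − 0.44/1.27 = 0.6535.
After the change, c = 1.65, e = 0.44, so p* = 1 − 0.44/1.65 = 0.7333.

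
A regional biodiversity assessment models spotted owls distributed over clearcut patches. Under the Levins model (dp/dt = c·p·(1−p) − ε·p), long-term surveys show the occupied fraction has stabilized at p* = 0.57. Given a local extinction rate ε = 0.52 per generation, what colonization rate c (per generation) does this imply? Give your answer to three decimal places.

1.209

At equilibrium c(1−p*) = ε, so c = ε/(1−p*).
c = 0.52/(1 − 0.57) = 0.52/0.4300 = 1.2093.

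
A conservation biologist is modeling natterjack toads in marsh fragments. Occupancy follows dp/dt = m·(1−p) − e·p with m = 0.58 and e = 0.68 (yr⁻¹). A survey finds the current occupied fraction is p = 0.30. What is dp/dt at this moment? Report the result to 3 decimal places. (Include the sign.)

Colonization term: m·(1−p) = 0.58×0.7000 = 0.40600.
Extinction term: e·p = 0.20400.
dp/dt = 0.40600 − 0.20400 = 0.20200.

0.202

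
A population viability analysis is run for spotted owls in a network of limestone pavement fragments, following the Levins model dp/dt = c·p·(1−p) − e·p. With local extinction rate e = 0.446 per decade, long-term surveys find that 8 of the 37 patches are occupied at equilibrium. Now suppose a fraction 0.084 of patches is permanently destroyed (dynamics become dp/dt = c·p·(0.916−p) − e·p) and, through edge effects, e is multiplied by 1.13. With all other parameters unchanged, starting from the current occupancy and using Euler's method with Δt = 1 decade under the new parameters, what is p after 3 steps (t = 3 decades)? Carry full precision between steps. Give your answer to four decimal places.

0.1609

Observed p* = 8/37 = 0.21622.
Balance c(1−p*) = e gives c = e/(1 − 0.21622) = 0.446/0.78378 = 0.56903.
Starting from p₀ = 0.21622; update p ← p + (dp/dt)·Δt with the new parameters.
t = 1: p = 0.21622 + (-0.02287) = 0.19335
t = 2: p = 0.19335 + (-0.01794) = 0.17541
t = 3: p = 0.17541 + (-0.01448) = 0.16093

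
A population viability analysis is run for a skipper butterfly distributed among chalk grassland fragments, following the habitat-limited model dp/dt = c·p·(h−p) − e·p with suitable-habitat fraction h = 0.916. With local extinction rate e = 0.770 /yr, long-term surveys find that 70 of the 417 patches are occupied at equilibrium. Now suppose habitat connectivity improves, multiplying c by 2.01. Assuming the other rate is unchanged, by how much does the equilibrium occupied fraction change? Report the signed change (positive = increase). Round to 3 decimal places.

Observed p* = 70/417 = 0.16787.
Balance c(h−p*) = e gives c = e/(0.916 − 0.16787) = 0.770/0.74813 = 1.02923.
New p* = 0.916 − e/c = 0.916 − 0.77000/2.06875 = 0.54379.
Δp* = 0.54379 − 0.16787 = +0.37592.

0.376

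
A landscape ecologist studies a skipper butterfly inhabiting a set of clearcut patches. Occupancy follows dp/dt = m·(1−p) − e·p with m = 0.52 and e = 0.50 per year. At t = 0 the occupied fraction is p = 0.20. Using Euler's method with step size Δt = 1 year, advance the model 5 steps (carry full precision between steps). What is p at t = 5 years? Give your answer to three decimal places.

0.510

Update rule: p ← p + [m·(1−p) − e·p]·Δt with Δt = 1.
t = 1: p = 0.20000 + (+0.31600) = 0.51600
t = 2: p = 0.51600 + (-0.00632) = 0.50968
t = 3: p = 0.50968 + (+0.00013) = 0.50981
t = 4: p = 0.50981 + (-0.00000) = 0.50980
t = 5: p = 0.50980 + (+0.00000) = 0.50980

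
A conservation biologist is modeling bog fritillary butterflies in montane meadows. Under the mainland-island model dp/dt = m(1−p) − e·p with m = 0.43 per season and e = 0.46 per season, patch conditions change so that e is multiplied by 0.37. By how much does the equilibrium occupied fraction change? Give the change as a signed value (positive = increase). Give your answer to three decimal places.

0.233

Before: p* = 0.43/(0.43+0.46) = 0.4831.
After: m = 0.43, e = 0.1702; p* = 0.43/0.6002 = 0.7164.
Δp* = 0.7164 − 0.4831 = +0.2333.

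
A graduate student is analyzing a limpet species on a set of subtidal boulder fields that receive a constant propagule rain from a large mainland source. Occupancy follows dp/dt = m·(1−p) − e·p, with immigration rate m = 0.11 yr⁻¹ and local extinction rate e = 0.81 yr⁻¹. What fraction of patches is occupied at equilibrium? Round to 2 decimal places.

0.12

At equilibrium the propagule rain into empty patches balances local extinction: m(1−p*) = e·p*.
p* = m/(m+e) = 0.11/(0.11+0.81) = 0.11/0.9200 = 0.1196.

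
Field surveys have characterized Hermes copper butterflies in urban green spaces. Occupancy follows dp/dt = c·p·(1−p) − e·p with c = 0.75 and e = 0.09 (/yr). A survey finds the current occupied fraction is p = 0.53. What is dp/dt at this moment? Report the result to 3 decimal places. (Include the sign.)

0.139

Colonization term: c·p·(1−p) = 0.75×0.53×0.4700 = 0.18682.
Extinction term: e·p = 0.04770.
dp/dt = 0.18682 − 0.04770 = 0.13912.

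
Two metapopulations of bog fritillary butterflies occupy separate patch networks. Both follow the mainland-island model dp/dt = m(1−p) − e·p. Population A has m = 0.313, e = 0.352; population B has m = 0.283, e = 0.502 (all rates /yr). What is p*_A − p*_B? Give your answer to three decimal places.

A: p*_A = m/(m+e) = 0.313/0.6650 = 0.4707.
B: p*_B = 0.283/0.7850 = 0.3605.
p*_A − p*_B = 0.4707 − 0.3605 = 0.1102.

0.110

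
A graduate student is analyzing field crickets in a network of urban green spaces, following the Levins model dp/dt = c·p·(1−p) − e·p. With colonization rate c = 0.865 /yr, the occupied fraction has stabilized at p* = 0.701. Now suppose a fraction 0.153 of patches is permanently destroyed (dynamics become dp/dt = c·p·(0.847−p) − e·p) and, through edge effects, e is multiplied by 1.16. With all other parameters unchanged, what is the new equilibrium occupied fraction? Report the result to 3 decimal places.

Balance c(1−p*) = e gives e = 0.865×(1 − 0.70100) = 0.25864.
New p* = 0.847 − e/c = 0.847 − 0.30002/0.86500 = 0.50016.

0.500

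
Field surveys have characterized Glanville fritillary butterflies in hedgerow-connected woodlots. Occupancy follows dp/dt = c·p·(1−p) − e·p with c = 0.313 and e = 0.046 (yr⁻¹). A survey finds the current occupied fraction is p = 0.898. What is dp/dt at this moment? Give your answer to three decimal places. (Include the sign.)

-0.013

Colonization term: c·p·(1−p) = 0.313×0.898×0.1020 = 0.02867.
Extinction term: e·p = 0.04131.
dp/dt = 0.02867 − 0.04131 = -0.01264.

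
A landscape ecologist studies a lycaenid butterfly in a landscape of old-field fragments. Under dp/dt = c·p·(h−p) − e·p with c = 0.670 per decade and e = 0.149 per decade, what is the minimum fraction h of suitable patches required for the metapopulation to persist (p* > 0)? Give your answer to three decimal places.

0.222

p* = h − e/c is positive only when h > e/c.
h_min = e/c = 0.149/0.670 = 0.2224.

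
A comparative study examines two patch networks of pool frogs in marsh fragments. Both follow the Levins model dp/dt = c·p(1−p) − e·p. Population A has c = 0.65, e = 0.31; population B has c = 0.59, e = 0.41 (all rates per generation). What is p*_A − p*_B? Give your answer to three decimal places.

0.218

A: p*_A = 1 − 0.31/0.65 = 0.5231.
B: p*_B = 1 − 0.41/0.59 = 0.3051.
p*_A − p*_B = 0.5231 − 0.3051 = 0.2180.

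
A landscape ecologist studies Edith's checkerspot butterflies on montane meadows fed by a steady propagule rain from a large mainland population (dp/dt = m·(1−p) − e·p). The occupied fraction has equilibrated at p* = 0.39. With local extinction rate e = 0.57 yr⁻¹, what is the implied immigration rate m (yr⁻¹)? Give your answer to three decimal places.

0.364

At equilibrium m(1−p*) = e·p*, so m = e·p*/(1−p*).
m = 0.57 × 0.39 / 0.6100 = 0.2223/0.6100 = 0.3644.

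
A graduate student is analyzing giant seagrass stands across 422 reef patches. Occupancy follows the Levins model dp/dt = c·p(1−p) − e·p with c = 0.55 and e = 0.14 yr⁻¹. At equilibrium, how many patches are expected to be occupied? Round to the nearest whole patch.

315

p* = 1 − e/c = 1 − 0.14/0.55 = 0.7455.
Expected occupied patches = N × p* = 422 × 0.7455 = 314.58 ≈ 315.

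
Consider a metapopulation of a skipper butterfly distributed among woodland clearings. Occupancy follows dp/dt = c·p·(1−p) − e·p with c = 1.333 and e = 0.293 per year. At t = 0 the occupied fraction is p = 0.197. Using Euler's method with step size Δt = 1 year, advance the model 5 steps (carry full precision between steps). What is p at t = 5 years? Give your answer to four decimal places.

Update rule: p ← p + [c·p·(1−p) − e·p]·Δt with Δt = 1.
p: 0.19700 → 0.35015  (Δp = +0.15315)
p: 0.35015 → 0.55087  (Δp = +0.20072)
p: 0.55087 → 0.71927  (Δp = +0.16840)
p: 0.71927 → 0.77768  (Δp = +0.05842)
p: 0.77768 → 0.78029  (Δp = +0.00260)

0.7803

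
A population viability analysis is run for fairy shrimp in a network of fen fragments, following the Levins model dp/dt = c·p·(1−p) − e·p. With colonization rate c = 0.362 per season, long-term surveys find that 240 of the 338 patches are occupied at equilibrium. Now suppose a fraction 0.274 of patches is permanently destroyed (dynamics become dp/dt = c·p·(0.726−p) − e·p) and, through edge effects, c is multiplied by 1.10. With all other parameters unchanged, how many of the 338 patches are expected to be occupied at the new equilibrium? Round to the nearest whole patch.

156

Observed p* = 240/338 = 0.71006.
Balance c(1−p*) = e gives e = 0.362×(1 − 0.71006) = 0.10496.
New p* = 0.726 − e/c = 0.726 − 0.10496/0.39820 = 0.46241.
Expected occupied = 338 × 0.46241 = 156.29 ≈ 156.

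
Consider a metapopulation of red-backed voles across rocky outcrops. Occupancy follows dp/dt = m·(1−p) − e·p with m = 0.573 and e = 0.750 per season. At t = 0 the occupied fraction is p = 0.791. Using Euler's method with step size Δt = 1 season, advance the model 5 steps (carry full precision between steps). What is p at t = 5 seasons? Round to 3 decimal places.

0.432

Update rule: p ← p + [m·(1−p) − e·p]·Δt with Δt = 1.
t = 1: p = 0.79100 + (-0.47349) = 0.31751
t = 2: p = 0.31751 + (+0.15294) = 0.47045
t = 3: p = 0.47045 + (-0.04940) = 0.42105
t = 4: p = 0.42105 + (+0.01596) = 0.43700
t = 5: p = 0.43700 + (-0.00515) = 0.43185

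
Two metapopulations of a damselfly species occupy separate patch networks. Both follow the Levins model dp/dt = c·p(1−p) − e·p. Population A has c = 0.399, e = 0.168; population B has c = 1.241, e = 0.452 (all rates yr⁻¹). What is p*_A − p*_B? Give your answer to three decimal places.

A: p*_A = 1 − 0.168/0.399 = 0.5789.
B: p*_B = 1 − 0.452/1.241 = 0.6358.
p*_A − p*_B = 0.5789 − 0.6358 = -0.0568.

-0.057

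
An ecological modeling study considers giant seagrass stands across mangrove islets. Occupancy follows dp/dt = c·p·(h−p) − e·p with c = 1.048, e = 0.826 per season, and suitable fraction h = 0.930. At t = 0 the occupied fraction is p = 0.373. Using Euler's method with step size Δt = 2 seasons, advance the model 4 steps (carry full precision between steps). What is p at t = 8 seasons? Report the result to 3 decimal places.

Update rule: p ← p + [c·p·(h−p) − e·p]·Δt with Δt = 2.
p: 0.37300 → 0.19227  (Δp = -0.18073)
p: 0.19227 → 0.17194  (Δp = -0.02033)
p: 0.17194 → 0.16109  (Δp = -0.01085)
p: 0.16109 → 0.15459  (Δp = -0.00650)

0.155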